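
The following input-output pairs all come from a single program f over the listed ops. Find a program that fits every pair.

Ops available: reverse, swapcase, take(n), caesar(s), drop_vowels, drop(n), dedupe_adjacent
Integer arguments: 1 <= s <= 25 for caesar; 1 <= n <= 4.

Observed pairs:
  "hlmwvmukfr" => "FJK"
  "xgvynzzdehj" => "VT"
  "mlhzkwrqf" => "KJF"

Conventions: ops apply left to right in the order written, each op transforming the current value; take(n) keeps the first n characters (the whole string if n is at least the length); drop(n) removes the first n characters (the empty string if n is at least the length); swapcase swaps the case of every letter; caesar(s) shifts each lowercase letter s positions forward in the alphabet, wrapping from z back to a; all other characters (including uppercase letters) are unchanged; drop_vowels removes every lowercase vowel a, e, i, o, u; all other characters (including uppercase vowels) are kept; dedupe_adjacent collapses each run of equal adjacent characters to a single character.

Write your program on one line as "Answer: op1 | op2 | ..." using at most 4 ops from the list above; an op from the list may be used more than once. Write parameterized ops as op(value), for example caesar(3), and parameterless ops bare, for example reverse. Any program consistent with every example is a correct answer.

take(3) | caesar(24) | drop_vowels | swapcase

Check, running the answer program on each example:
  "hlmwvmukfr" -> "hlm" -> "fjk" -> "fjk" -> "FJK"
  "xgvynzzdehj" -> "xgv" -> "vet" -> "vt" -> "VT"
  "mlhzkwrqf" -> "mlh" -> "kjf" -> "kjf" -> "KJF"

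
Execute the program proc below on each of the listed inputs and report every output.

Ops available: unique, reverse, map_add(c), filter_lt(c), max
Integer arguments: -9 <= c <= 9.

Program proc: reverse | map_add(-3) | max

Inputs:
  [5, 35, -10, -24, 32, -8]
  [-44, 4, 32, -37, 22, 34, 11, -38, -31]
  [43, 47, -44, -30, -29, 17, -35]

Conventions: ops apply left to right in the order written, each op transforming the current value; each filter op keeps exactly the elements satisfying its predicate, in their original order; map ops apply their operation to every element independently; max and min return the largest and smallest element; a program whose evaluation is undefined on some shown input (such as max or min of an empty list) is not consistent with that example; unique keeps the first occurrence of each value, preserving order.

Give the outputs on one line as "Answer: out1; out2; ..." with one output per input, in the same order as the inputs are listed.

32; 31; 44

Execution, op by op:
  [5, 35, -10, -24, 32, -8] -> [-8, 32, -24, -10, 35, 5] -> [-11, 29, -27, -13, 32, 2] -> 32
  [-44, 4, 32, -37, 22, 34, 11, -38, -31] -> [-31, -38, 11, 34, 22, -37, 32, 4, -44] -> [-34, -41, 8, 31, 19, -40, 29, 1, -47] -> 31
  [43, 47, -44, -30, -29, 17, -35] -> [-35, 17, -29, -30, -44, 47, 43] -> [-38, 14, -32, -33, -47, 44, 40] -> 44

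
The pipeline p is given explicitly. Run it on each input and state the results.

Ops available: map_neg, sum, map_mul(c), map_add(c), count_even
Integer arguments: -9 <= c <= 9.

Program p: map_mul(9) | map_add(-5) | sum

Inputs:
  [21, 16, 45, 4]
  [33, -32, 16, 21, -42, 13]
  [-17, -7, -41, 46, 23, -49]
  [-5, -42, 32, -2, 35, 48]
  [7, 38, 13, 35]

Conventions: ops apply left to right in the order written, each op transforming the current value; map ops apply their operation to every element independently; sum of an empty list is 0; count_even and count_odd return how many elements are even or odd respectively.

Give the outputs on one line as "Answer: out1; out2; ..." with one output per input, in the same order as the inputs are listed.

Execution, op by op:
  [21, 16, 45, 4] -> [189, 144, 405, 36] -> [184, 139, 400, 31] -> 754
  [33, -32, 16, 21, -42, 13] -> [297, -288, 144, 189, -378, 117] -> [292, -293, 139, 184, -383, 112] -> 51
  [-17, -7, -41, 46, 23, -49] -> [-153, -63, -369, 414, 207, -441] -> [-158, -68, -374, 409, 202, -446] -> -435
  [-5, -42, 32, -2, 35, 48] -> [-45, -378, 288, -18, 315, 432] -> [-50, -383, 283, -23, 310, 427] -> 564
  [7, 38, 13, 35] -> [63, 342, 117, 315] -> [58, 337, 112, 310] -> 817

754; 51; -435; 564; 817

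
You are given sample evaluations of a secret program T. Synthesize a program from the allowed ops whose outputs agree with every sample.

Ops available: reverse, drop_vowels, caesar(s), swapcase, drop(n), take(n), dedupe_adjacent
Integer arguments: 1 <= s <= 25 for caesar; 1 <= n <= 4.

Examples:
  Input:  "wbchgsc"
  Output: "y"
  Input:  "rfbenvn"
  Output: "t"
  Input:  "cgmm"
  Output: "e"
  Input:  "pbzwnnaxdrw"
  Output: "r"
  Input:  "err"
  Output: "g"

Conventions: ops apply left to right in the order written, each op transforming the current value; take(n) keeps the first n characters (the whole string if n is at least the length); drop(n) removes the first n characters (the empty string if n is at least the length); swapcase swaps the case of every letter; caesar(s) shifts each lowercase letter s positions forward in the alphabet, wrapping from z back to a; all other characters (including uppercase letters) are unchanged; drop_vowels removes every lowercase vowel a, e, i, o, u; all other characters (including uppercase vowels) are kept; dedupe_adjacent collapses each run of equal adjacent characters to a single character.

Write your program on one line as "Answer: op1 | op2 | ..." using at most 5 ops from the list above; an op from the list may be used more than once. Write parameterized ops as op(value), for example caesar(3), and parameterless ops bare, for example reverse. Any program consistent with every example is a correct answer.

caesar(24) | dedupe_adjacent | take(1) | caesar(8) | caesar(22)

Check, running the answer program on each example:
  "wbchgsc" -> "uzafeqa" -> "uzafeqa" -> "u" -> "c" -> "y"
  "rfbenvn" -> "pdzcltl" -> "pdzcltl" -> "p" -> "x" -> "t"
  "cgmm" -> "aekk" -> "aek" -> "a" -> "i" -> "e"
  "pbzwnnaxdrw" -> "nzxullyvbpu" -> "nzxulyvbpu" -> "n" -> "v" -> "r"
  "err" -> "cpp" -> "cp" -> "c" -> "k" -> "g"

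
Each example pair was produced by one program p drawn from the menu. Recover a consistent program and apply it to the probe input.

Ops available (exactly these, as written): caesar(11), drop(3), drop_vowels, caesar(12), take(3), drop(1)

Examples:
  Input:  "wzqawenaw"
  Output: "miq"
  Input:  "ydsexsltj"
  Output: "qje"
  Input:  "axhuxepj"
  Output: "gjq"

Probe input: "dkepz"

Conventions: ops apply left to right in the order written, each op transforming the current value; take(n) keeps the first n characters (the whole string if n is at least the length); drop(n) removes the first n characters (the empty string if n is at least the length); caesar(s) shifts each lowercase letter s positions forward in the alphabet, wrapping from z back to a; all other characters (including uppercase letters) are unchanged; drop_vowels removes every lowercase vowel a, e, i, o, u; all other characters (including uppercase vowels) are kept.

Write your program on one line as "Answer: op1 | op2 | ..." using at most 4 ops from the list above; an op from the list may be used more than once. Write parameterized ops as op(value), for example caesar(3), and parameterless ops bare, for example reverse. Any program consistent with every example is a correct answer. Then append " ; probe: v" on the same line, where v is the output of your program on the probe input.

drop(3) | caesar(12) | take(3) ; probe: "bl"

Check, running the answer program on each example:
  "wzqawenaw" -> "awenaw" -> "miqzmi" -> "miq"
  "ydsexsltj" -> "exsltj" -> "qjexfv" -> "qje"
  "axhuxepj" -> "uxepj" -> "gjqbv" -> "gjq"
  probe: "dkepz" -> "pz" -> "bl" -> "bl"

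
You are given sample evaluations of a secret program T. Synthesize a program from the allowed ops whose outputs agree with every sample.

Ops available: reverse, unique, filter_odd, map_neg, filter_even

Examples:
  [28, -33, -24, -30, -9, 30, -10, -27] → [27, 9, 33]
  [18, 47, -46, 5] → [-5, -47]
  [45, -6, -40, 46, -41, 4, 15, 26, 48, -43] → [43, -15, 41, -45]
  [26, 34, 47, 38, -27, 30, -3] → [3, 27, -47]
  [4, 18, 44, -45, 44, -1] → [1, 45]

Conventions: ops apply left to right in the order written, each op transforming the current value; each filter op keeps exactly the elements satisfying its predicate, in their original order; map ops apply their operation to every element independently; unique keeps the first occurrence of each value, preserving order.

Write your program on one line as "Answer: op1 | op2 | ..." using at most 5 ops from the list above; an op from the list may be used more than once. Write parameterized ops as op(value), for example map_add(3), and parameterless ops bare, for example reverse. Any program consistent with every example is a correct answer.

reverse | unique | map_neg | filter_odd

Check, running the answer program on each example:
  [28, -33, -24, -30, -9, 30, -10, -27] -> [-27, -10, 30, -9, -30, -24, -33, 28] -> [-27, -10, 30, -9, -30, -24, -33, 28] -> [27, 10, -30, 9, 30, 24, 33, -28] -> [27, 9, 33]
  [18, 47, -46, 5] -> [5, -46, 47, 18] -> [5, -46, 47, 18] -> [-5, 46, -47, -18] -> [-5, -47]
  [45, -6, -40, 46, -41, 4, 15, 26, 48, -43] -> [-43, 48, 26, 15, 4, -41, 46, -40, -6, 45] -> [-43, 48, 26, 15, 4, -41, 46, -40, -6, 45] -> [43, -48, -26, -15, -4, 41, -46, 40, 6, -45] -> [43, -15, 41, -45]
  [26, 34, 47, 38, -27, 30, -3] -> [-3, 30, -27, 38, 47, 34, 26] -> [-3, 30, -27, 38, 47, 34, 26] -> [3, -30, 27, -38, -47, -34, -26] -> [3, 27, -47]
  [4, 18, 44, -45, 44, -1] -> [-1, 44, -45, 44, 18, 4] -> [-1, 44, -45, 18, 4] -> [1, -44, 45, -18, -4] -> [1, 45]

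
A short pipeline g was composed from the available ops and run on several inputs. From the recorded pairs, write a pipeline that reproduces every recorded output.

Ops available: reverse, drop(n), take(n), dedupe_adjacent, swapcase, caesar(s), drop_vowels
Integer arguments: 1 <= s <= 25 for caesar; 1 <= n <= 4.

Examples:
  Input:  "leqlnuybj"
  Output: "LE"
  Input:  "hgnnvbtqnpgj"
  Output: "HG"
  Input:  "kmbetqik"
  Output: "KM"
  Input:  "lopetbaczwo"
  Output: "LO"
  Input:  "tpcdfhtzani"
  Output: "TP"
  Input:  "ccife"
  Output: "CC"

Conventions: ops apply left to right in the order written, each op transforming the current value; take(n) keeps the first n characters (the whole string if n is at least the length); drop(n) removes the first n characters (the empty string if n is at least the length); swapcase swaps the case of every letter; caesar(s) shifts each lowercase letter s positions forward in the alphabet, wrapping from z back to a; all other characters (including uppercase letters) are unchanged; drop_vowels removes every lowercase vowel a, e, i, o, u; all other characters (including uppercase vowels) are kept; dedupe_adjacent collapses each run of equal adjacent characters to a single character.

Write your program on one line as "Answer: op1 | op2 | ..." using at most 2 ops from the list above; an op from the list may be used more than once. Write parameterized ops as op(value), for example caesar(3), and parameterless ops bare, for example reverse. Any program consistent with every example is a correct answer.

swapcase | take(2)

Check, running the answer program on each example:
  "leqlnuybj" -> "LEQLNUYBJ" -> "LE"
  "hgnnvbtqnpgj" -> "HGNNVBTQNPGJ" -> "HG"
  "kmbetqik" -> "KMBETQIK" -> "KM"
  "lopetbaczwo" -> "LOPETBACZWO" -> "LO"
  "tpcdfhtzani" -> "TPCDFHTZANI" -> "TP"
  "ccife" -> "CCIFE" -> "CC"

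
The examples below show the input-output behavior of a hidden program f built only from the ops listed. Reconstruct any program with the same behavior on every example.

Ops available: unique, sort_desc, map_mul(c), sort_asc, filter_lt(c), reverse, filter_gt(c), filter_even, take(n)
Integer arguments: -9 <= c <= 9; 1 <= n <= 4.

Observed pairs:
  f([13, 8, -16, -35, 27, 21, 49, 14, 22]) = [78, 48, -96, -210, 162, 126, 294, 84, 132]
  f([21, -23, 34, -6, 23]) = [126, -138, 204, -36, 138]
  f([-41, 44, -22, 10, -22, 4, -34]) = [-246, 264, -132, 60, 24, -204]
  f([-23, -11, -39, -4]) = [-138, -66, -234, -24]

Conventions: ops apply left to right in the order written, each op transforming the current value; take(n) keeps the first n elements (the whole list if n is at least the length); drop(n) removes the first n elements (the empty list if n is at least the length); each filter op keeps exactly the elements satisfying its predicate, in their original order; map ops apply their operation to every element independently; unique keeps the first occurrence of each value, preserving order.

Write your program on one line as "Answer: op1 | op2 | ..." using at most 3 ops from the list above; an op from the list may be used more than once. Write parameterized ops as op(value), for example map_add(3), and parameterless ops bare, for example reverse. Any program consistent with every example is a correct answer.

unique | map_mul(6)

Check, running the answer program on each example:
  [13, 8, -16, -35, 27, 21, 49, 14, 22] -> [13, 8, -16, -35, 27, 21, 49, 14, 22] -> [78, 48, -96, -210, 162, 126, 294, 84, 132]
  [21, -23, 34, -6, 23] -> [21, -23, 34, -6, 23] -> [126, -138, 204, -36, 138]
  [-41, 44, -22, 10, -22, 4, -34] -> [-41, 44, -22, 10, 4, -34] -> [-246, 264, -132, 60, 24, -204]
  [-23, -11, -39, -4] -> [-23, -11, -39, -4] -> [-138, -66, -234, -24]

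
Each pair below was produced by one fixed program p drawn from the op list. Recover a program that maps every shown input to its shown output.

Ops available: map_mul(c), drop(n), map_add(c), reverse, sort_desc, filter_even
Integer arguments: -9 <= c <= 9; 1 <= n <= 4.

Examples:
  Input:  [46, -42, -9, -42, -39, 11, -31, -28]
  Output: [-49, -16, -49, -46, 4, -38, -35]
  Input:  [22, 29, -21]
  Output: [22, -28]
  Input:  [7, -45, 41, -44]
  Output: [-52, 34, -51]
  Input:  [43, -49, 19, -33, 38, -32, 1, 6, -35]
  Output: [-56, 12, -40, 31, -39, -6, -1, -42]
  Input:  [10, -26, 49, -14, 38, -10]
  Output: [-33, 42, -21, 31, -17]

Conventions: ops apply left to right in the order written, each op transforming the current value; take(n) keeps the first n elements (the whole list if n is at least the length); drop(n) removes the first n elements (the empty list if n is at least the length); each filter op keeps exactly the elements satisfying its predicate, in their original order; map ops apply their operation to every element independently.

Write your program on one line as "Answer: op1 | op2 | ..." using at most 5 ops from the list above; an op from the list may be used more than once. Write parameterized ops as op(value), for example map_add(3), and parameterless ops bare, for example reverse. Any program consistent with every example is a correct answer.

drop(1) | reverse | map_add(-7) | reverse

Check, running the answer program on each example:
  [46, -42, -9, -42, -39, 11, -31, -28] -> [-42, -9, -42, -39, 11, -31, -28] -> [-28, -31, 11, -39, -42, -9, -42] -> [-35, -38, 4, -46, -49, -16, -49] -> [-49, -16, -49, -46, 4, -38, -35]
  [22, 29, -21] -> [29, -21] -> [-21, 29] -> [-28, 22] -> [22, -28]
  [7, -45, 41, -44] -> [-45, 41, -44] -> [-44, 41, -45] -> [-51, 34, -52] -> [-52, 34, -51]
  [43, -49, 19, -33, 38, -32, 1, 6, -35] -> [-49, 19, -33, 38, -32, 1, 6, -35] -> [-35, 6, 1, -32, 38, -33, 19, -49] -> [-42, -1, -6, -39, 31, -40, 12, -56] -> [-56, 12, -40, 31, -39, -6, -1, -42]
  [10, -26, 49, -14, 38, -10] -> [-26, 49, -14, 38, -10] -> [-10, 38, -14, 49, -26] -> [-17, 31, -21, 42, -33] -> [-33, 42, -21, 31, -17]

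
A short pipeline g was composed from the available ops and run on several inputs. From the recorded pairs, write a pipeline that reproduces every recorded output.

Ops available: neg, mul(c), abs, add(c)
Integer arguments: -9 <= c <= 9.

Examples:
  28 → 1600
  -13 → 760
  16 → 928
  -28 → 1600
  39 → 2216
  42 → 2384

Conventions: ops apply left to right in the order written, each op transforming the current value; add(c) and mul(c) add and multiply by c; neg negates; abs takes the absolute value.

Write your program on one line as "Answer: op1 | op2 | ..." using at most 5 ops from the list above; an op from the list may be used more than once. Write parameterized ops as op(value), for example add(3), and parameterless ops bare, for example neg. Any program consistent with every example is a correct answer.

mul(7) | abs | add(4) | mul(-8) | neg

Check, running the answer program on each example:
  28 -> 196 -> 196 -> 200 -> -1600 -> 1600
  -13 -> -91 -> 91 -> 95 -> -760 -> 760
  16 -> 112 -> 112 -> 116 -> -928 -> 928
  -28 -> -196 -> 196 -> 200 -> -1600 -> 1600
  39 -> 273 -> 273 -> 277 -> -2216 -> 2216
  42 -> 294 -> 294 -> 298 -> -2384 -> 2384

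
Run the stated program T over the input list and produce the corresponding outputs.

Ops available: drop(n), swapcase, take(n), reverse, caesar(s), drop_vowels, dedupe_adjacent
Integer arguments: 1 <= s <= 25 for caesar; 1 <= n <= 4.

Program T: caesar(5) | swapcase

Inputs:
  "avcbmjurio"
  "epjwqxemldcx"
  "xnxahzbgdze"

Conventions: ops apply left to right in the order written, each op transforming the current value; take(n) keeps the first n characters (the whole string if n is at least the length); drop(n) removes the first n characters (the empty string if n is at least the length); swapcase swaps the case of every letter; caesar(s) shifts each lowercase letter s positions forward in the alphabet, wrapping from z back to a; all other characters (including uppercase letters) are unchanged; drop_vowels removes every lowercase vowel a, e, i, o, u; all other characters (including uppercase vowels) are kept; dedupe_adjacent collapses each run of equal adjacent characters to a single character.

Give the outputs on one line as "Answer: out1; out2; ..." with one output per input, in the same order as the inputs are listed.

"FAHGROZWNT"; "JUOBVCJRQIHC"; "CSCFMEGLIEJ"

Execution, op by op:
  "avcbmjurio" -> "fahgrozwnt" -> "FAHGROZWNT"
  "epjwqxemldcx" -> "juobvcjrqihc" -> "JUOBVCJRQIHC"
  "xnxahzbgdze" -> "cscfmegliej" -> "CSCFMEGLIEJ"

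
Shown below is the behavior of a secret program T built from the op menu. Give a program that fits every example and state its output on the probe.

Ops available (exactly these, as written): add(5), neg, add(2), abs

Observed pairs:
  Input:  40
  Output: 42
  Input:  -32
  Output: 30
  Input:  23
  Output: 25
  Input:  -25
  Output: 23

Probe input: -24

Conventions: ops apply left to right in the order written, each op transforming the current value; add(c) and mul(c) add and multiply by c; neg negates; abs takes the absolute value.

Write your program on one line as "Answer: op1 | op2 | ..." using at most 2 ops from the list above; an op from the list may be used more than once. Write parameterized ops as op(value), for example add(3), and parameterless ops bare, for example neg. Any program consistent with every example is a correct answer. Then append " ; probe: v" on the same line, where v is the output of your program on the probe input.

add(2) | abs ; probe: 22

Check, running the answer program on each example:
  40 -> 42 -> 42
  -32 -> -30 -> 30
  23 -> 25 -> 25
  -25 -> -23 -> 23
  probe: -24 -> -22 -> 22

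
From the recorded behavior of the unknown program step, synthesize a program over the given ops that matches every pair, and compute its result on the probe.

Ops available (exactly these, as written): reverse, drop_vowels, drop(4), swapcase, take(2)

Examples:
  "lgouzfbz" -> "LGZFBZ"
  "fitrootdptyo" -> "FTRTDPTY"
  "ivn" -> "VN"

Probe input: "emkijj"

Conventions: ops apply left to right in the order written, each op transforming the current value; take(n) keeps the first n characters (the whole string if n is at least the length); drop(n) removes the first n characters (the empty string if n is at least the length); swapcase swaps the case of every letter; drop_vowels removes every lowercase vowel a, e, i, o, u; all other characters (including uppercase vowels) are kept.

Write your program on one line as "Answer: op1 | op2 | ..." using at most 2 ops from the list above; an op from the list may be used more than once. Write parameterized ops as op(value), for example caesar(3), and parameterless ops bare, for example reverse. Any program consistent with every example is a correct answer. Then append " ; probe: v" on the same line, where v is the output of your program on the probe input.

drop_vowels | swapcase ; probe: "MKJJ"

Check, running the answer program on each example:
  "lgouzfbz" -> "lgzfbz" -> "LGZFBZ"
  "fitrootdptyo" -> "ftrtdpty" -> "FTRTDPTY"
  "ivn" -> "vn" -> "VN"
  probe: "emkijj" -> "mkjj" -> "MKJJ"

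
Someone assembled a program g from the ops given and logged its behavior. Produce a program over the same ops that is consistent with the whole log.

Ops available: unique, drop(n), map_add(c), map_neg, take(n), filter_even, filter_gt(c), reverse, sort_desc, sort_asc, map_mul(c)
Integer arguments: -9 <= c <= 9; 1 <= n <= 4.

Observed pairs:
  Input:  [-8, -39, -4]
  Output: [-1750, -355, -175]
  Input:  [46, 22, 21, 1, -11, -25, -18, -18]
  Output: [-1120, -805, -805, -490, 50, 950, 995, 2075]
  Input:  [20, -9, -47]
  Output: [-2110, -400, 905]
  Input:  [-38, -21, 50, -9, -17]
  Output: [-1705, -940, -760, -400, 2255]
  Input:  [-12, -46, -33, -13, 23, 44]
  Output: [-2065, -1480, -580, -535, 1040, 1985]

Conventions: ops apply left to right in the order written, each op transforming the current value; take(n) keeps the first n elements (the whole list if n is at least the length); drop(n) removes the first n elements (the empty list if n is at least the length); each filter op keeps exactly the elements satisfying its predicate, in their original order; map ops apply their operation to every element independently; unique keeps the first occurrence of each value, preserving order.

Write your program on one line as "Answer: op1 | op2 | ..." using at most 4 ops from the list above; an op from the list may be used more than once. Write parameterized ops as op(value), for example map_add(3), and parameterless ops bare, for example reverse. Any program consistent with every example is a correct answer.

map_mul(-9) | map_add(-1) | sort_desc | map_mul(-5)

Check, running the answer program on each example:
  [-8, -39, -4] -> [72, 351, 36] -> [71, 350, 35] -> [350, 71, 35] -> [-1750, -355, -175]
  [46, 22, 21, 1, -11, -25, -18, -18] -> [-414, -198, -189, -9, 99, 225, 162, 162] -> [-415, -199, -190, -10, 98, 224, 161, 161] -> [224, 161, 161, 98, -10, -190, -199, -415] -> [-1120, -805, -805, -490, 50, 950, 995, 2075]
  [20, -9, -47] -> [-180, 81, 423] -> [-181, 80, 422] -> [422, 80, -181] -> [-2110, -400, 905]
  [-38, -21, 50, -9, -17] -> [342, 189, -450, 81, 153] -> [341, 188, -451, 80, 152] -> [341, 188, 152, 80, -451] -> [-1705, -940, -760, -400, 2255]
  [-12, -46, -33, -13, 23, 44] -> [108, 414, 297, 117, -207, -396] -> [107, 413, 296, 116, -208, -397] -> [413, 296, 116, 107, -208, -397] -> [-2065, -1480, -580, -535, 1040, 1985]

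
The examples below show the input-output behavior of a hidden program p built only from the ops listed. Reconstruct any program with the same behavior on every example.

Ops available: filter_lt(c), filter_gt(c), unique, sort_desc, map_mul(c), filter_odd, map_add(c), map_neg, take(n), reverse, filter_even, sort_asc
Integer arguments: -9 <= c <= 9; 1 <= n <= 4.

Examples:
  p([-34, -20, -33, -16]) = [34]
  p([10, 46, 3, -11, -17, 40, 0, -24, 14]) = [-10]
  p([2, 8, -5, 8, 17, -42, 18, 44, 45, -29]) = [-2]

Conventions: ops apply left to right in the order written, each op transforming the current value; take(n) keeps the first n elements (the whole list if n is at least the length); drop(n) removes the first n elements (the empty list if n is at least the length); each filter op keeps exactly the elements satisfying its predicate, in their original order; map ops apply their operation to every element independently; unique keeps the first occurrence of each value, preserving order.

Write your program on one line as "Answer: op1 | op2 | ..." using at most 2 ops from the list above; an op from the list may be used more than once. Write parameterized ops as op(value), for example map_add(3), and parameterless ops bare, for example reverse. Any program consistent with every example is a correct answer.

take(1) | map_neg

Check, running the answer program on each example:
  [-34, -20, -33, -16] -> [-34] -> [34]
  [10, 46, 3, -11, -17, 40, 0, -24, 14] -> [10] -> [-10]
  [2, 8, -5, 8, 17, -42, 18, 44, 45, -29] -> [2] -> [-2]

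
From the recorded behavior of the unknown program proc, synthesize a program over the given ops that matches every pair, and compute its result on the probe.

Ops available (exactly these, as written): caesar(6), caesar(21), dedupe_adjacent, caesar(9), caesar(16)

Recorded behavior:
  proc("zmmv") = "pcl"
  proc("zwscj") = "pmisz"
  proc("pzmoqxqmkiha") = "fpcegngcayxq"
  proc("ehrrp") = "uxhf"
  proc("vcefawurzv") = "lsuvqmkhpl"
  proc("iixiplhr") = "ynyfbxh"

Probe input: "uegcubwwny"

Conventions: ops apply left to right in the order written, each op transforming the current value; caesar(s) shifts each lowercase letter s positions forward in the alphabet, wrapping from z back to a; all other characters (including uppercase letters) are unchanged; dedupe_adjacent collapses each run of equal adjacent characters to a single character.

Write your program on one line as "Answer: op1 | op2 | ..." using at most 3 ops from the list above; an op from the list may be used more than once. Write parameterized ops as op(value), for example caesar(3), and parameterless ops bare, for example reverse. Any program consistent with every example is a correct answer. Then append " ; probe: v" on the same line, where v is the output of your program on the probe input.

caesar(16) | dedupe_adjacent ; probe: "kuwskrmdo"

Check, running the answer program on each example:
  "zmmv" -> "pccl" -> "pcl"
  "zwscj" -> "pmisz" -> "pmisz"
  "pzmoqxqmkiha" -> "fpcegngcayxq" -> "fpcegngcayxq"
  "ehrrp" -> "uxhhf" -> "uxhf"
  "vcefawurzv" -> "lsuvqmkhpl" -> "lsuvqmkhpl"
  "iixiplhr" -> "yynyfbxh" -> "ynyfbxh"
  probe: "uegcubwwny" -> "kuwskrmmdo" -> "kuwskrmdo"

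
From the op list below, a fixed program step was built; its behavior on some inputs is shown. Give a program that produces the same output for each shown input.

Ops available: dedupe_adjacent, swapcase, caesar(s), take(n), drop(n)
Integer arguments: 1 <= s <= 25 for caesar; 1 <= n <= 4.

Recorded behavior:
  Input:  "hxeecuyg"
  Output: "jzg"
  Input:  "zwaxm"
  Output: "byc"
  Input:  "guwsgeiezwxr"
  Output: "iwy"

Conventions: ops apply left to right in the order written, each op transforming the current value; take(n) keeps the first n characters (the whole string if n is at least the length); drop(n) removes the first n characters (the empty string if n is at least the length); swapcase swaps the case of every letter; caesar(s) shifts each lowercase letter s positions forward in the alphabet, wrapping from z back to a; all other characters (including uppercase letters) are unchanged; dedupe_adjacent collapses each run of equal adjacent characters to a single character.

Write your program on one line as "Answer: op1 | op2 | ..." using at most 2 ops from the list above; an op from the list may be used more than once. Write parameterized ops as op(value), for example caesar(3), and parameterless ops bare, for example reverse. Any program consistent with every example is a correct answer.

caesar(2) | take(3)

Check, running the answer program on each example:
  "hxeecuyg" -> "jzggewai" -> "jzg"
  "zwaxm" -> "byczo" -> "byc"
  "guwsgeiezwxr" -> "iwyuigkgbyzt" -> "iwy"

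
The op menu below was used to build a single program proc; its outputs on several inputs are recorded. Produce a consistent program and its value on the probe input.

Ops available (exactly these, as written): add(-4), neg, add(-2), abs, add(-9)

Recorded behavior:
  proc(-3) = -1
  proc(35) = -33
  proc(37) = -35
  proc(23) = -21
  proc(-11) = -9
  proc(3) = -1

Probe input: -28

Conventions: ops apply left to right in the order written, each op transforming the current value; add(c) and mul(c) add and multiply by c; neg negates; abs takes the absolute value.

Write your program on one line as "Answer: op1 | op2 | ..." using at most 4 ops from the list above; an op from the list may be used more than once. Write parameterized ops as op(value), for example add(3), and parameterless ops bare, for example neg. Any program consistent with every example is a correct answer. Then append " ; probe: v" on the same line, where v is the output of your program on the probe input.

abs | add(-2) | neg ; probe: -26

Check, running the answer program on each example:
  -3 -> 3 -> 1 -> -1
  35 -> 35 -> 33 -> -33
  37 -> 37 -> 35 -> -35
  23 -> 23 -> 21 -> -21
  -11 -> 11 -> 9 -> -9
  3 -> 3 -> 1 -> -1
  probe: -28 -> 28 -> 26 -> -26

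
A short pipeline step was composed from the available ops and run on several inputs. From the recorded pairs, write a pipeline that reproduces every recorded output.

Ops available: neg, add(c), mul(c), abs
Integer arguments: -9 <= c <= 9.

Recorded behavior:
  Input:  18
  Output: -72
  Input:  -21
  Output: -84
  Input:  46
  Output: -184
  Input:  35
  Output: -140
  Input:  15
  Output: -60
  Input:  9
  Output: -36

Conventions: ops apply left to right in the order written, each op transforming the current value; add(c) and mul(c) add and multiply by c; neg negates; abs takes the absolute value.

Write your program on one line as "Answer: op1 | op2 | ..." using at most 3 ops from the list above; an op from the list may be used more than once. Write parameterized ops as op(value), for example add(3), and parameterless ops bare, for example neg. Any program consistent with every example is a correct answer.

mul(4) | abs | neg

Check, running the answer program on each example:
  18 -> 72 -> 72 -> -72
  -21 -> -84 -> 84 -> -84
  46 -> 184 -> 184 -> -184
  35 -> 140 -> 140 -> -140
  15 -> 60 -> 60 -> -60
  9 -> 36 -> 36 -> -36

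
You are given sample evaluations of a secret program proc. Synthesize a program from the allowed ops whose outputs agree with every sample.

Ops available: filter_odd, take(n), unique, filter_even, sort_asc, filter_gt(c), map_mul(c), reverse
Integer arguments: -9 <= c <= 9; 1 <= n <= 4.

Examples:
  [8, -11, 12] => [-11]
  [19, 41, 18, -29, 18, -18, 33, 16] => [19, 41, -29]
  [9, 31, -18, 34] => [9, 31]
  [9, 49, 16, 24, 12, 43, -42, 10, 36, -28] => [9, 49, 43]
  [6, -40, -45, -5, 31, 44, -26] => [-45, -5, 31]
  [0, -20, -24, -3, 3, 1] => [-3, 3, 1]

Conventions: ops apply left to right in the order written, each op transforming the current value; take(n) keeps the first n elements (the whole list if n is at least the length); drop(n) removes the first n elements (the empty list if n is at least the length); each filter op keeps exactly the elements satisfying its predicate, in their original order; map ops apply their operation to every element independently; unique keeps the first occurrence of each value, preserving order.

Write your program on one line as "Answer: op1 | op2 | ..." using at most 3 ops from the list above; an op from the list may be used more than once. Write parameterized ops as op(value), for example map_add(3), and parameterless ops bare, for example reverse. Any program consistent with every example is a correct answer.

unique | filter_odd | take(3)

Check, running the answer program on each example:
  [8, -11, 12] -> [8, -11, 12] -> [-11] -> [-11]
  [19, 41, 18, -29, 18, -18, 33, 16] -> [19, 41, 18, -29, -18, 33, 16] -> [19, 41, -29, 33] -> [19, 41, -29]
  [9, 31, -18, 34] -> [9, 31, -18, 34] -> [9, 31] -> [9, 31]
  [9, 49, 16, 24, 12, 43, -42, 10, 36, -28] -> [9, 49, 16, 24, 12, 43, -42, 10, 36, -28] -> [9, 49, 43] -> [9, 49, 43]
  [6, -40, -45, -5, 31, 44, -26] -> [6, -40, -45, -5, 31, 44, -26] -> [-45, -5, 31] -> [-45, -5, 31]
  [0, -20, -24, -3, 3, 1] -> [0, -20, -24, -3, 3, 1] -> [-3, 3, 1] -> [-3, 3, 1]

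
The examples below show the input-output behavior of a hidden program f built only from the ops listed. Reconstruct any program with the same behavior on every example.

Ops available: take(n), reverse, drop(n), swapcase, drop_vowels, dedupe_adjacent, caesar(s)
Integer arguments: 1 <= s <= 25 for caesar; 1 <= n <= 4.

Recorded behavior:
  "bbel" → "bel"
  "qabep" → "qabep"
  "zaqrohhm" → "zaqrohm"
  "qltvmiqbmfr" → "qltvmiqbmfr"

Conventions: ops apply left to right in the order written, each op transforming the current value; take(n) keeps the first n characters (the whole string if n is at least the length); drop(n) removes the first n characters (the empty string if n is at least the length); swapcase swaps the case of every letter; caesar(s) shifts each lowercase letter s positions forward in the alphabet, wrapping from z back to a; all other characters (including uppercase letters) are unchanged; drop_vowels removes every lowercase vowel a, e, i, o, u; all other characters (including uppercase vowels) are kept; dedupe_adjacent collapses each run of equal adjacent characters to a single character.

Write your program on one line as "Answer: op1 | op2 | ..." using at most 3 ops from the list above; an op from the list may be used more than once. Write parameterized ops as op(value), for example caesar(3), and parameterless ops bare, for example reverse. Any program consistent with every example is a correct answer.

swapcase | dedupe_adjacent | swapcase

Check, running the answer program on each example:
  "bbel" -> "BBEL" -> "BEL" -> "bel"
  "qabep" -> "QABEP" -> "QABEP" -> "qabep"
  "zaqrohhm" -> "ZAQROHHM" -> "ZAQROHM" -> "zaqrohm"
  "qltvmiqbmfr" -> "QLTVMIQBMFR" -> "QLTVMIQBMFR" -> "qltvmiqbmfr"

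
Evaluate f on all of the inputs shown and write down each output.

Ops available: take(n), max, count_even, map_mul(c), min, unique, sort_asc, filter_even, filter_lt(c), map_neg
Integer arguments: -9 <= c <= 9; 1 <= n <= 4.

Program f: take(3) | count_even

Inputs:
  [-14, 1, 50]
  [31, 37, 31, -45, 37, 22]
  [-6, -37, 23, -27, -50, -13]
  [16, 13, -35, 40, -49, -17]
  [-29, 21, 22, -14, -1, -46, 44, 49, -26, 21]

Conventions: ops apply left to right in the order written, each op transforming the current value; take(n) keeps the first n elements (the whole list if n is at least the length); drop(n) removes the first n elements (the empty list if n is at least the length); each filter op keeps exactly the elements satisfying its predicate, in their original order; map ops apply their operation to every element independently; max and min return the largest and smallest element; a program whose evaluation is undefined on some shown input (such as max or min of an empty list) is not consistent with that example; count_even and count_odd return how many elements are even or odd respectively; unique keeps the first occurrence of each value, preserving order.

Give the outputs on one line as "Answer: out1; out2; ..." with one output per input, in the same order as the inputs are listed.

2; 0; 1; 1; 1

Execution, op by op:
  [-14, 1, 50] -> [-14, 1, 50] -> 2
  [31, 37, 31, -45, 37, 22] -> [31, 37, 31] -> 0
  [-6, -37, 23, -27, -50, -13] -> [-6, -37, 23] -> 1
  [16, 13, -35, 40, -49, -17] -> [16, 13, -35] -> 1
  [-29, 21, 22, -14, -1, -46, 44, 49, -26, 21] -> [-29, 21, 22] -> 1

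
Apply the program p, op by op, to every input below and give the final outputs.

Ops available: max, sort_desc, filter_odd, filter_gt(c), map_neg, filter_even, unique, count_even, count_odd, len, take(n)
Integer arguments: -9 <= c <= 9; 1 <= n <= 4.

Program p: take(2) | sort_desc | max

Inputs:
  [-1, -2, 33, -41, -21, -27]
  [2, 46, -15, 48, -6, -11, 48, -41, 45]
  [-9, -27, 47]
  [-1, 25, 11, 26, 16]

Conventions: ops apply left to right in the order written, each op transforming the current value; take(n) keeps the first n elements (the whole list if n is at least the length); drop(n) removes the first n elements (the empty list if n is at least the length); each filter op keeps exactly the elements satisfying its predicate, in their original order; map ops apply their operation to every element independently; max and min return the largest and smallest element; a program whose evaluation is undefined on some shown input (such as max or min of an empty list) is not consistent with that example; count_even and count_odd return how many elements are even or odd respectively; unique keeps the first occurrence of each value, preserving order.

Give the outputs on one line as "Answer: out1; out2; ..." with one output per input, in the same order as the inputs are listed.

-1; 46; -9; 25

Execution, op by op:
  [-1, -2, 33, -41, -21, -27] -> [-1, -2] -> [-1, -2] -> -1
  [2, 46, -15, 48, -6, -11, 48, -41, 45] -> [2, 46] -> [46, 2] -> 46
  [-9, -27, 47] -> [-9, -27] -> [-9, -27] -> -9
  [-1, 25, 11, 26, 16] -> [-1, 25] -> [25, -1] -> 25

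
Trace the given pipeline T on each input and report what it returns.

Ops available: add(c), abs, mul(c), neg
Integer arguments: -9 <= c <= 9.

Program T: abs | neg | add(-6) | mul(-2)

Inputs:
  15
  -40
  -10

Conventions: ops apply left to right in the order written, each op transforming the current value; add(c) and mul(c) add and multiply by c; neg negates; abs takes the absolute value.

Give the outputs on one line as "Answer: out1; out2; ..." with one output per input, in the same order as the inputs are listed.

Execution, op by op:
  15 -> 15 -> -15 -> -21 -> 42
  -40 -> 40 -> -40 -> -46 -> 92
  -10 -> 10 -> -10 -> -16 -> 32

42; 92; 32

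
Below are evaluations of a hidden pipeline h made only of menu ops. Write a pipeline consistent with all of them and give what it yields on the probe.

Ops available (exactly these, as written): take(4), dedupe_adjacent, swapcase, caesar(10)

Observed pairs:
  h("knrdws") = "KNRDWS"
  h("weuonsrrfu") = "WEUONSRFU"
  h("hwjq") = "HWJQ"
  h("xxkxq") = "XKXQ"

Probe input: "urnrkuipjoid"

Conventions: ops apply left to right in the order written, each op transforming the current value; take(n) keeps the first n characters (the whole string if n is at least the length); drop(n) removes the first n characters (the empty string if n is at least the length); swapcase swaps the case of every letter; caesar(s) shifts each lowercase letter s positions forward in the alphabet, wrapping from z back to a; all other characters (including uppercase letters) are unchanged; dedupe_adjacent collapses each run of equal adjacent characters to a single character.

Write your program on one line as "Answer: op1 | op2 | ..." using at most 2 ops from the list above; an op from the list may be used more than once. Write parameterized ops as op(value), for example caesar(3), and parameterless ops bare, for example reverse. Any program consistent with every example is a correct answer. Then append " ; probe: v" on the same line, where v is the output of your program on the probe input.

dedupe_adjacent | swapcase ; probe: "URNRKUIPJOID"

Check, running the answer program on each example:
  "knrdws" -> "knrdws" -> "KNRDWS"
  "weuonsrrfu" -> "weuonsrfu" -> "WEUONSRFU"
  "hwjq" -> "hwjq" -> "HWJQ"
  "xxkxq" -> "xkxq" -> "XKXQ"
  probe: "urnrkuipjoid" -> "urnrkuipjoid" -> "URNRKUIPJOID"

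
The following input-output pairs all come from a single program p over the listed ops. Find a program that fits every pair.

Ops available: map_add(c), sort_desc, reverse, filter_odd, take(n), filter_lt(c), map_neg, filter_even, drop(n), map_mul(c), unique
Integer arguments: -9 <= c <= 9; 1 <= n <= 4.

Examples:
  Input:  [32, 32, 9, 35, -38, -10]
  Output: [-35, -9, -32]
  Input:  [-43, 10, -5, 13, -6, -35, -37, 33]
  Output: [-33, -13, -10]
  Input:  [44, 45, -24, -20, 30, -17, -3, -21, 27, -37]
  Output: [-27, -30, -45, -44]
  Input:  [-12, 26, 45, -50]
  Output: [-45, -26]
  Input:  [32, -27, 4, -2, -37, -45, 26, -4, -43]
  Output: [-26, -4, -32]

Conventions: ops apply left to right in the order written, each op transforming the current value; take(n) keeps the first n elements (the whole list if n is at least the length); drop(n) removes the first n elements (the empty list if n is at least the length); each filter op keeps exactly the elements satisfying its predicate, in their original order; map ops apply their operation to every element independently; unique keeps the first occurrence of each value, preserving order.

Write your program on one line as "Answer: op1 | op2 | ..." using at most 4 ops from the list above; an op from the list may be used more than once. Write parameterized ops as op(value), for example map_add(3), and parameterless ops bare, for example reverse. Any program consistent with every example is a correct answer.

unique | reverse | map_neg | filter_lt(0)

Check, running the answer program on each example:
  [32, 32, 9, 35, -38, -10] -> [32, 9, 35, -38, -10] -> [-10, -38, 35, 9, 32] -> [10, 38, -35, -9, -32] -> [-35, -9, -32]
  [-43, 10, -5, 13, -6, -35, -37, 33] -> [-43, 10, -5, 13, -6, -35, -37, 33] -> [33, -37, -35, -6, 13, -5, 10, -43] -> [-33, 37, 35, 6, -13, 5, -10, 43] -> [-33, -13, -10]
  [44, 45, -24, -20, 30, -17, -3, -21, 27, -37] -> [44, 45, -24, -20, 30, -17, -3, -21, 27, -37] -> [-37, 27, -21, -3, -17, 30, -20, -24, 45, 44] -> [37, -27, 21, 3, 17, -30, 20, 24, -45, -44] -> [-27, -30, -45, -44]
  [-12, 26, 45, -50] -> [-12, 26, 45, -50] -> [-50, 45, 26, -12] -> [50, -45, -26, 12] -> [-45, -26]
  [32, -27, 4, -2, -37, -45, 26, -4, -43] -> [32, -27, 4, -2, -37, -45, 26, -4, -43] -> [-43, -4, 26, -45, -37, -2, 4, -27, 32] -> [43, 4, -26, 45, 37, 2, -4, 27, -32] -> [-26, -4, -32]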